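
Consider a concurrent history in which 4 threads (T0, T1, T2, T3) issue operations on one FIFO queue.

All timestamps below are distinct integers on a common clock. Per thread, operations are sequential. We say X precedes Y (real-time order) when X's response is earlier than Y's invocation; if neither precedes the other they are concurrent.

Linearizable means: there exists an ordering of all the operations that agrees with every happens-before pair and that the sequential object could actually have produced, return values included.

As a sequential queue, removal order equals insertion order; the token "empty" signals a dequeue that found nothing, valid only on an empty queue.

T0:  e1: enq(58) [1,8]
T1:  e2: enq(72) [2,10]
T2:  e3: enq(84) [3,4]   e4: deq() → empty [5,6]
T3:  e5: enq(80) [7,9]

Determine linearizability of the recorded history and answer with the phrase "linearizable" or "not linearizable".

not linearizable

already the first 6 events (up to e4's response at time 6) admit no linearization; the first 5 still do
exactly one order of the 2 completed ops respects real time; the FIFO queue replay fails
no escape via the 2 pending operations (e1, e2): every completion choice fails
one such order, e3, e4 (pending dropped), breaks at step 2 where e4 deq() → empty is illegal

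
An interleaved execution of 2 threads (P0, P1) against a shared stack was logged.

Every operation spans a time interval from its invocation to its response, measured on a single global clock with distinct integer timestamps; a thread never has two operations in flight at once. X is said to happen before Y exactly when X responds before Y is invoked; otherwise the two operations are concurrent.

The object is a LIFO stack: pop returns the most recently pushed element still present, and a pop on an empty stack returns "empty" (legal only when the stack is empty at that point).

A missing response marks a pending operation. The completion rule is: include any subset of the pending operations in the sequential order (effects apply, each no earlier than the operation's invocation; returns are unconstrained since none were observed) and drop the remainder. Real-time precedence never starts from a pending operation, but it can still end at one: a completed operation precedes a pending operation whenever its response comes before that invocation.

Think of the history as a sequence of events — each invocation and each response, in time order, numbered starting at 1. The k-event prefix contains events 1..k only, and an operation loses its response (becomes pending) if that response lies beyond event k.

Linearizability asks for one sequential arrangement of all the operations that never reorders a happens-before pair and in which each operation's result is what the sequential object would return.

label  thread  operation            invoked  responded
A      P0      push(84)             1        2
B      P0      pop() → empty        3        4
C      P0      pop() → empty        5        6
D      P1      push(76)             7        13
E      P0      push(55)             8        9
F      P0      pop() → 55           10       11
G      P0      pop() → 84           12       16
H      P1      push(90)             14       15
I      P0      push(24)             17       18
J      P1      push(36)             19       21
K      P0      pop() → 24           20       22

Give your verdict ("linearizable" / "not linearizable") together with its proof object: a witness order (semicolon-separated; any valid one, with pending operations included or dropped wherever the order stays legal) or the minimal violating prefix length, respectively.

not linearizable — minimal violating prefix: 4 events

already the first 4 events (up to B's response at time 4) admit no linearization; the first 3 still do
one real-time candidate order over the 2 completed operations — the stack replay rejects it
e.g. A, B: illegal at step 2, since B pop() → empty cannot apply there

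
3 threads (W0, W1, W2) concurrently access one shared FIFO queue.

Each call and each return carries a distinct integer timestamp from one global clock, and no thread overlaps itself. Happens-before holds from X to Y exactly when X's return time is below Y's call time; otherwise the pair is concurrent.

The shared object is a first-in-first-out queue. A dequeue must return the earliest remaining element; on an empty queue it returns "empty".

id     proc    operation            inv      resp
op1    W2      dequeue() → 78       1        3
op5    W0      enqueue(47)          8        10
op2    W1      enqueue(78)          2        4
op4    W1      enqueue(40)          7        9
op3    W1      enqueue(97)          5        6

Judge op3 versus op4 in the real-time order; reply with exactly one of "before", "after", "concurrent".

before

op3 spans [5,6], op4 spans [7,9]
resp(op3)=6 < inv(op4)=7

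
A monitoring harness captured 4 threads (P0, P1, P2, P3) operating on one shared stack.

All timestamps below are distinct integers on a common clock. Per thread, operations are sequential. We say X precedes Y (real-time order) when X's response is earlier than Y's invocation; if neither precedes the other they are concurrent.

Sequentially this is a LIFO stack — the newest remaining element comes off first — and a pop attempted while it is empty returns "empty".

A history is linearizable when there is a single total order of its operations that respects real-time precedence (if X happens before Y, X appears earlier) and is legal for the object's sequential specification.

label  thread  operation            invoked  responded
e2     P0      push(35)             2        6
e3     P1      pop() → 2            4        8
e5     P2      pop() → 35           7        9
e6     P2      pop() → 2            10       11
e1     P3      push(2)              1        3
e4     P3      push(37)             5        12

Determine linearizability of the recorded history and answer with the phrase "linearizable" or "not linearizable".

not linearizable

the violation lands at event 11, e6's response at time 11: events 1..10 linearize, events 1..11 do not
every one of the 5 real-time-consistent orders over 5 completed stack ops fails the sequential spec
completion choices over the 1 pending operation (e4) were checked; none helps
sample order e1, e2, e3, e5, e6 (pending dropped) stalls at step 3 — e3 pop() → 2 has no legal effect
sample order e1, e2, e5, e3, e6 (pending dropped) stalls at step 5 — e6 pop() → 2 has no legal effect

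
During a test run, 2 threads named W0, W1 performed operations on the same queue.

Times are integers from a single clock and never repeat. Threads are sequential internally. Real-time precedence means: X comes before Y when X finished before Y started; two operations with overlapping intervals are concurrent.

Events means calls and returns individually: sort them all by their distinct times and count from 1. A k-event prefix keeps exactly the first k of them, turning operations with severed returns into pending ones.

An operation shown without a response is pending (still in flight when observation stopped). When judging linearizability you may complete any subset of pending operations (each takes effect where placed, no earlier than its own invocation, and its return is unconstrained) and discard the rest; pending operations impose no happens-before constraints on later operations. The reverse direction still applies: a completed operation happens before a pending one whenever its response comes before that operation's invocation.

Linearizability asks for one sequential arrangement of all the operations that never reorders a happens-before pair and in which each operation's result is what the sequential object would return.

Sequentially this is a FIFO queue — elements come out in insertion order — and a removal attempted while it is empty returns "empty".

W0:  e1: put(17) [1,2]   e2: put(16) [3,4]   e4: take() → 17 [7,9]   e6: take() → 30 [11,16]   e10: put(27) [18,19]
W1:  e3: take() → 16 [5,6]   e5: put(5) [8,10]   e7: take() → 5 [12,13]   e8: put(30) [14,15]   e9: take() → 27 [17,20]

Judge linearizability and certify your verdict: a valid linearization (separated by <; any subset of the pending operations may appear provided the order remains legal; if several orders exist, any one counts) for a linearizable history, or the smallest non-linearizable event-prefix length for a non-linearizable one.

events 1..5 are fine; event 6 — the response of e3 at time 6 — makes the prefix non-linearizable
a single order respects real time; the 3 completed queue operations fail replay along it
for example e1, e2, e3 fails at step 3: e3 take() → 16 is not legal there

not linearizable — minimal violating prefix: 6 events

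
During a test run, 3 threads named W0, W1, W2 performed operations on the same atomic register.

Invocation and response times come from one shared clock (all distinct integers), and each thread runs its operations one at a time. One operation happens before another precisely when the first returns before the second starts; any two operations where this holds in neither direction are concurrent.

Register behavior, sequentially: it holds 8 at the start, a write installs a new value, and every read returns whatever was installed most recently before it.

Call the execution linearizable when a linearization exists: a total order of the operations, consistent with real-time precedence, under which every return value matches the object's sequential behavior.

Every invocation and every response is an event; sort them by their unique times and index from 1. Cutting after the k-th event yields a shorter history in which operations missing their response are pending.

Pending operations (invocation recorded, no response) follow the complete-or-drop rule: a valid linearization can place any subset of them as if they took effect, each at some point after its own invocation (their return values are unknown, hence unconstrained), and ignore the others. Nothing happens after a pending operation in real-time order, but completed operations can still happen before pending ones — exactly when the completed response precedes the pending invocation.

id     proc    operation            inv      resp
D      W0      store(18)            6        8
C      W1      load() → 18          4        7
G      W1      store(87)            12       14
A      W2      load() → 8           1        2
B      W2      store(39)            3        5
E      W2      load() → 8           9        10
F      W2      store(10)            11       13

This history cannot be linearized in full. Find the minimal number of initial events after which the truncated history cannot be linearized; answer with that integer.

a valid linearization of events 1..9 exists, for instance A, B, D, C:
1. A load() → 8, leaving value 8
2. B store(39), leaving value 39
3. D store(18), leaving value 18
4. C load() → 18, leaving value 18
event 10 — E's response, time 10 — after it, nothing linearizes
sample order A, B, C, D, E stalls at step 3 — C load() → 18 has no legal effect
sample order A, B, D, C, E stalls at step 5 — E load() → 8 has no legal effect

10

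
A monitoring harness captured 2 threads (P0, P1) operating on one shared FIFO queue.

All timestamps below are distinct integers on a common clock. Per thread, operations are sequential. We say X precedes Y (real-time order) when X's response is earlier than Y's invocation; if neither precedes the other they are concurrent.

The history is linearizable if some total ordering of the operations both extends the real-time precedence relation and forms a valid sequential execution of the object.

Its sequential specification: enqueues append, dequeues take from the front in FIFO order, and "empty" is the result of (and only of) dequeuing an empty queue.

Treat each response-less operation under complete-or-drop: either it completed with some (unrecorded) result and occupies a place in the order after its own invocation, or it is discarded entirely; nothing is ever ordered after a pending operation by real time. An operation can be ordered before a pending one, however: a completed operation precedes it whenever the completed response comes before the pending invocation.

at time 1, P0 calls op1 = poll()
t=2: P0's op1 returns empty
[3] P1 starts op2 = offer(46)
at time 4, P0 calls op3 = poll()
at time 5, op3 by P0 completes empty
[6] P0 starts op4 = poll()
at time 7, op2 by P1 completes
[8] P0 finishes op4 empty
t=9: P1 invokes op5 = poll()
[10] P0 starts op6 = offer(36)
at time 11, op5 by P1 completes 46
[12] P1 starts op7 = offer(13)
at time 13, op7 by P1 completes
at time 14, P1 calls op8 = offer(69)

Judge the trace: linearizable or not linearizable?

linearizable

one valid linearization: op1, op3, op4, op2, op5, op6, op7
after step 1 (op1 poll() → empty): queue <>
after step 2 (op3 poll() → empty): queue <>
after step 3 (op4 poll() → empty): queue <>
after step 4 (op2 offer(46)): queue <46>
after step 5 (op5 poll() → 46): queue <>
after step 6 (op6 offer(36) (pending, included)): queue <36>
after step 7 (op7 offer(13)): queue <36,13>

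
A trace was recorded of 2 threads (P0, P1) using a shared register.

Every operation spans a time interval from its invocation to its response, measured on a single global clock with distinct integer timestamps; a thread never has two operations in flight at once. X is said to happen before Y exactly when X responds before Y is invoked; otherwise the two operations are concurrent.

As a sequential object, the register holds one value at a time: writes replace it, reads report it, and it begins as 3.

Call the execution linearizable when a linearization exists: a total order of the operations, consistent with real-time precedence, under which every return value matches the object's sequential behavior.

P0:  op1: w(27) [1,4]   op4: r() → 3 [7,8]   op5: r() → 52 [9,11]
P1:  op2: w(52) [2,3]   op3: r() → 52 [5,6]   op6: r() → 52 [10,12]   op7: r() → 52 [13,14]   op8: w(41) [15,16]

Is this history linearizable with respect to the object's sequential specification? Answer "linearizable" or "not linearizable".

through event 7 a valid linearization exists; event 8 (op4 responding at time 8) ends that
all 2 real-time-respecting orders fail — 4 completed register operations, no legal replay
e.g. op1, op2, op3, op4: illegal at step 4, since op4 r() → 3 cannot apply there
e.g. op2, op1, op3, op4: illegal at step 3, since op3 r() → 52 cannot apply there

not linearizable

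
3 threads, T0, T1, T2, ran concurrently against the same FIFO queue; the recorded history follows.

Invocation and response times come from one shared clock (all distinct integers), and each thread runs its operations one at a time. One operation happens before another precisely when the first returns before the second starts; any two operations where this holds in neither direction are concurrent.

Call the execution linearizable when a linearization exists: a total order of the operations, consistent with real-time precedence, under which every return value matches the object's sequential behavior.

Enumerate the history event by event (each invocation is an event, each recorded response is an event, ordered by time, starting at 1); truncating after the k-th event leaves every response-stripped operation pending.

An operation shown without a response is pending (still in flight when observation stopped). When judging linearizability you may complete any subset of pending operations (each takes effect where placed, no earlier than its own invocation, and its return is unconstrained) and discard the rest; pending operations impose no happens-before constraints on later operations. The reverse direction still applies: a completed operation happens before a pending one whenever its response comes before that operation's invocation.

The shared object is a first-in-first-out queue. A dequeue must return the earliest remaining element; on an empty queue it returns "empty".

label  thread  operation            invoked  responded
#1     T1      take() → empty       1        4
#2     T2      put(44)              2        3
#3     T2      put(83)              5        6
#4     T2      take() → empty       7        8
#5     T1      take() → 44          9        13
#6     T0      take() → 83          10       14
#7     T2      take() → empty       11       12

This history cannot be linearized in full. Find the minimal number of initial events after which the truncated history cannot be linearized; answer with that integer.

a valid linearization of events 1..7 exists, for instance #1, #2, #3:
after step 1 (#1 take() → empty): queue <>
after step 2 (#2 put(44)): queue <44>
after step 3 (#3 put(83)): queue <44,83>
with event 8 included (#4 responding at time 8), all real-time-consistent orders fail
one such order, #1, #2, #3, #4, breaks at step 4 where #4 take() → empty is illegal
one such order, #2, #1, #3, #4, breaks at step 2 where #1 take() → empty is illegal

8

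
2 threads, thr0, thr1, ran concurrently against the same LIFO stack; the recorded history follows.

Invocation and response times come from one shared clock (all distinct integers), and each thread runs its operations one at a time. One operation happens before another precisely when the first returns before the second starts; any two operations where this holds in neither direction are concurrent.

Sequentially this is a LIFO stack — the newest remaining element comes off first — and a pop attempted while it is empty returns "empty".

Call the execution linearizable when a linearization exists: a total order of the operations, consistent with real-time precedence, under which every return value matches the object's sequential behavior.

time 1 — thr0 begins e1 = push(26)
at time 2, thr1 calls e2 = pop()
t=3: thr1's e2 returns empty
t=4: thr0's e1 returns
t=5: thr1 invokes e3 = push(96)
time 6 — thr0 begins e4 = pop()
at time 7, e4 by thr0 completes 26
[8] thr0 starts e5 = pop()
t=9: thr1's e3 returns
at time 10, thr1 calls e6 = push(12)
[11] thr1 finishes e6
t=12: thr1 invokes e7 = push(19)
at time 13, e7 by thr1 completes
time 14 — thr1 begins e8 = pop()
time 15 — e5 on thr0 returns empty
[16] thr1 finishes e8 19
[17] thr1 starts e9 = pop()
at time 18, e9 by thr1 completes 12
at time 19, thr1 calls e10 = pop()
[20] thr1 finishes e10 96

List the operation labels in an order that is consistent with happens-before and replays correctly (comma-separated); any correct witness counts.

1. e2 pop() → empty, leaving stack <>
2. e1 push(26), leaving stack <26>
3. e4 pop() → 26, leaving stack <>
4. e5 pop() → empty, leaving stack <>
5. e3 push(96), leaving stack <96>
6. e6 push(12), leaving stack <96,12>
7. e7 push(19), leaving stack <96,12,19>
8. e8 pop() → 19, leaving stack <96,12>
9. e9 pop() → 12, leaving stack <96>
10. e10 pop() → 96, leaving stack <>

e2, e1, e4, e5, e3, e6, e7, e8, e9, e10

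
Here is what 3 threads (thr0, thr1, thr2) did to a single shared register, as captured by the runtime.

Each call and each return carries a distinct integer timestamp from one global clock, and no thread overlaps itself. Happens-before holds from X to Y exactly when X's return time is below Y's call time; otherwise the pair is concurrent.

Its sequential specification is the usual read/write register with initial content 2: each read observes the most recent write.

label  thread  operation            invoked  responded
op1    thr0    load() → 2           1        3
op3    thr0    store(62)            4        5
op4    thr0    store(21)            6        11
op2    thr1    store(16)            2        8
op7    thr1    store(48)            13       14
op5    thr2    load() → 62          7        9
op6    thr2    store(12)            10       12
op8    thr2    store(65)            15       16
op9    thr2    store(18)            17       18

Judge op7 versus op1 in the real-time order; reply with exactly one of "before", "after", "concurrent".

after

op7 spans [13,14], op1 spans [1,3]
resp(op1)=3 < inv(op7)=13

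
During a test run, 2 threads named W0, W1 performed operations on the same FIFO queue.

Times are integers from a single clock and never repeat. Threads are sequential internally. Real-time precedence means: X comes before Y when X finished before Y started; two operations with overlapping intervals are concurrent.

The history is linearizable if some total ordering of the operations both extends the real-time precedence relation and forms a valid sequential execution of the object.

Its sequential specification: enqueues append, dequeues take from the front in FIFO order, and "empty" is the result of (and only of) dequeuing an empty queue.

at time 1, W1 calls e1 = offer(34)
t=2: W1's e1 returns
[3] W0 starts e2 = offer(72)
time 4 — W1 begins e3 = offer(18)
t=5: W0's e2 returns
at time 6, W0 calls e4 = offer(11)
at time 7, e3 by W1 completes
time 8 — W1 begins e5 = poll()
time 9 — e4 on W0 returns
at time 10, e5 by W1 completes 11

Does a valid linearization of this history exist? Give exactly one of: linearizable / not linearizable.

cut after 9 events: linearizable; cut after 10 events (e5 responds, time 10): not linearizable
5 completed operations, 5 real-time-consistent orders — every FIFO queue replay fails
e.g. e1, e2, e3, e4, e5: illegal at step 5, since e5 poll() → 11 cannot apply there
e.g. e1, e2, e3, e5, e4: illegal at step 4, since e5 poll() → 11 cannot apply there

not linearizable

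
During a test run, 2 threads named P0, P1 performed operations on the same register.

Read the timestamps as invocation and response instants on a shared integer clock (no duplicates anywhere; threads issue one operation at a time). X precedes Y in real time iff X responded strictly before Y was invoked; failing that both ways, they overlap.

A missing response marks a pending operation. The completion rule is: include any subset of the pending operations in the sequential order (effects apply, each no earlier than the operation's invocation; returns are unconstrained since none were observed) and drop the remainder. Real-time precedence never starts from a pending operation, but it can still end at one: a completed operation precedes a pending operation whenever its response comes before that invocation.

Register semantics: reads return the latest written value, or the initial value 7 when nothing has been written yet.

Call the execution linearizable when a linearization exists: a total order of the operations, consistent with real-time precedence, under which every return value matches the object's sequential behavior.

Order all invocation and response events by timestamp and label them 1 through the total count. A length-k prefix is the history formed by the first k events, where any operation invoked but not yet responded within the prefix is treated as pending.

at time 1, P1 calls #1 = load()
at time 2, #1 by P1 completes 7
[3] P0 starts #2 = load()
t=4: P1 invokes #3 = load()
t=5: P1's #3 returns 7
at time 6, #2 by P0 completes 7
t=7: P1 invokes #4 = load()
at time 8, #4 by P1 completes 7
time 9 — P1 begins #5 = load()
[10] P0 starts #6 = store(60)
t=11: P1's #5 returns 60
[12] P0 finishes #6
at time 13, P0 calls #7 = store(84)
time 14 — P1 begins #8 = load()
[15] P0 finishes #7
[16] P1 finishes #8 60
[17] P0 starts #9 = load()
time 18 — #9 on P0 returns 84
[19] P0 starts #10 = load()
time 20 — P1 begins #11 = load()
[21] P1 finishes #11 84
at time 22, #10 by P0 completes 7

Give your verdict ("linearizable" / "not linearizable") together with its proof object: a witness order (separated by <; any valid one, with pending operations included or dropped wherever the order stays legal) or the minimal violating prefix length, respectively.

not linearizable — minimal violating prefix: 22 events

events 1..21 are fine; event 22 — the response of #10 at time 22 — makes the prefix non-linearizable
no legal order exists: 16 real-time-consistent candidates over 11 completed register operations, all rejected
one such order, #1, #2, #3, #4, #5, #6, #7, #8, #9, #10, #11, breaks at step 5 where #5 load() → 60 is illegal
one such order, #1, #2, #3, #4, #5, #6, #7, #8, #9, #11, #10, breaks at step 5 where #5 load() → 60 is illegal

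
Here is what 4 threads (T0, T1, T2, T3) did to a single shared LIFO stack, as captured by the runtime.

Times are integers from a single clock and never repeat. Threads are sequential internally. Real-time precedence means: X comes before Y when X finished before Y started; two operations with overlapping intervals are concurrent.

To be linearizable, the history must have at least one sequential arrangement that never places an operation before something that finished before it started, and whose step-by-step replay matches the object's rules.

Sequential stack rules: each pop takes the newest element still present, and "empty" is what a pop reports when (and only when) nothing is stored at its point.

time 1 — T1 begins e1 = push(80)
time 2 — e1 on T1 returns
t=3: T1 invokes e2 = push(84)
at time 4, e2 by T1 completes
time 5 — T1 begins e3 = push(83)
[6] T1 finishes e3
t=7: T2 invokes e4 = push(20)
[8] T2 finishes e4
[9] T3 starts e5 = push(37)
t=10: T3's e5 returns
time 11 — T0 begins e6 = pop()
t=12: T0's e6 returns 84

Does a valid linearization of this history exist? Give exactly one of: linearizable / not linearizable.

not linearizable

already the first 12 events (up to e6's response at time 12) admit no linearization; the first 11 still do
one real-time candidate order over the 6 completed operations — the LIFO stack replay rejects it
take e1, e2, e3, e4, e5, e6: step 6 already fails, because e6 pop() → 84 cannot occur there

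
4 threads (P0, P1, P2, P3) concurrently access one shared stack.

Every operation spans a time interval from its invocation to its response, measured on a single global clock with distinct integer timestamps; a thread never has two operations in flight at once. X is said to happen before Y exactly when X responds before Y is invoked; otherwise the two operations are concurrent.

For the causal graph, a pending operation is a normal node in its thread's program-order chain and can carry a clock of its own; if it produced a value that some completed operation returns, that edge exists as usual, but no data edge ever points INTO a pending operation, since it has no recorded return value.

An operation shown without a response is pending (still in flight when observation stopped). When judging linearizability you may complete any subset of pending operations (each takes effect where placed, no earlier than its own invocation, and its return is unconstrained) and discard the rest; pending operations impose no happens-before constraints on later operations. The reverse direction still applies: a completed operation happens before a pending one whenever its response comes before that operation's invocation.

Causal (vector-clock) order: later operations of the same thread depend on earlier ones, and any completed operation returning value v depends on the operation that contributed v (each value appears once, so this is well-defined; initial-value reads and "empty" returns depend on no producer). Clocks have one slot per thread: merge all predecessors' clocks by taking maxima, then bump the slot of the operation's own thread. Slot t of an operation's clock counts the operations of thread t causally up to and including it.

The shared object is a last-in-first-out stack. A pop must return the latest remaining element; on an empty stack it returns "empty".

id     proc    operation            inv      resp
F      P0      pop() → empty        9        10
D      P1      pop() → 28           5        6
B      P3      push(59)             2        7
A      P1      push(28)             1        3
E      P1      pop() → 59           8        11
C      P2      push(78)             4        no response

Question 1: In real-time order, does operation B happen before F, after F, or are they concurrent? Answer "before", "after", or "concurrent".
B spans [2,7], F spans [9,10]
resp(B)=7 < inv(F)=9

before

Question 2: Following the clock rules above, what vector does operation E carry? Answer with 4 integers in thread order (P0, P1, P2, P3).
root op B, invoked 2: fresh clock plus P3's own tick → (0, 0, 0, 1)
root op C, invoked 4: fresh clock plus P2's own tick → (0, 0, 1, 0)
root op A, invoked 1: fresh clock plus P1's own tick → (0, 1, 0, 0)
root op F, invoked 9: fresh clock plus P0's own tick → (1, 0, 0, 0)
merge at D (invoked 5): VC(A)=(0, 1, 0, 0), own-thread bump on P1 → (0, 2, 0, 0)
merge at E (invoked 8): VC(B)=(0, 0, 0, 1), VC(D)=(0, 2, 0, 0), own-thread bump on P1 → (0, 3, 0, 1)
target: VC(E) = (0, 3, 0, 1)

(0, 3, 0, 1)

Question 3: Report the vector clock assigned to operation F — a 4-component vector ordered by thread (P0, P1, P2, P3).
VC(B, invoked at 2): no causal predecessors; +1 on P3 → (0, 0, 0, 1)
VC(C, invoked at 4): no causal predecessors; +1 on P2 → (0, 0, 1, 0)
VC(A, invoked at 1): no causal predecessors; +1 on P1 → (0, 1, 0, 0)
VC(F, invoked at 9): no causal predecessors; +1 on P0 → (1, 0, 0, 0)
VC(D, invoked at 5): max of VC(A)=(0, 1, 0, 0), then +1 on thread P1 → (0, 2, 0, 0)
VC(E, invoked at 8): max of VC(B)=(0, 0, 0, 1), VC(D)=(0, 2, 0, 0), then +1 on thread P1 → (0, 3, 0, 1)
target: VC(F) = (1, 0, 0, 0)

(1, 0, 0, 0)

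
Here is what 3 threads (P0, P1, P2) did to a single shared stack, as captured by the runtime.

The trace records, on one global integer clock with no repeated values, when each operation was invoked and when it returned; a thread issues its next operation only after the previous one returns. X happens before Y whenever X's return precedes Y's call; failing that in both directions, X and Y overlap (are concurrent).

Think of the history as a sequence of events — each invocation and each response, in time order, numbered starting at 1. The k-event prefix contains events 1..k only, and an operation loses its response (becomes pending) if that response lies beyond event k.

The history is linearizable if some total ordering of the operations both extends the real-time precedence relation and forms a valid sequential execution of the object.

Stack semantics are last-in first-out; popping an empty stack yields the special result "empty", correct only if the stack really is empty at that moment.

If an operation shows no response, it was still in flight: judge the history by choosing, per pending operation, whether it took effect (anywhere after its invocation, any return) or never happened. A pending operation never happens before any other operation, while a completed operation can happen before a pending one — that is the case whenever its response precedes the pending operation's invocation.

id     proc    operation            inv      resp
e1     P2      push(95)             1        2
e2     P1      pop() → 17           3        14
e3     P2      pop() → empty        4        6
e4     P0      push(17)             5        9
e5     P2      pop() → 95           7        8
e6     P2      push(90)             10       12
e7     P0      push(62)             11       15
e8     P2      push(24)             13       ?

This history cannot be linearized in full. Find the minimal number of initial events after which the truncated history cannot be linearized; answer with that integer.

8

events 1..7 are still linearizable — one witness is e1, e2, e3:
after step 1 (e1 push(95)): stack <95>
after step 2 (e2 pop() (pending, included)): stack <>
after step 3 (e3 pop() → empty): stack <>
adding event 8 (e5 responds at 8) leaves no legal real-time order
no escape via the 2 pending operations (e2, e4): every completion choice fails
take e1, e3, e5 (pending dropped): step 2 already fails, because e3 pop() → empty cannot occur there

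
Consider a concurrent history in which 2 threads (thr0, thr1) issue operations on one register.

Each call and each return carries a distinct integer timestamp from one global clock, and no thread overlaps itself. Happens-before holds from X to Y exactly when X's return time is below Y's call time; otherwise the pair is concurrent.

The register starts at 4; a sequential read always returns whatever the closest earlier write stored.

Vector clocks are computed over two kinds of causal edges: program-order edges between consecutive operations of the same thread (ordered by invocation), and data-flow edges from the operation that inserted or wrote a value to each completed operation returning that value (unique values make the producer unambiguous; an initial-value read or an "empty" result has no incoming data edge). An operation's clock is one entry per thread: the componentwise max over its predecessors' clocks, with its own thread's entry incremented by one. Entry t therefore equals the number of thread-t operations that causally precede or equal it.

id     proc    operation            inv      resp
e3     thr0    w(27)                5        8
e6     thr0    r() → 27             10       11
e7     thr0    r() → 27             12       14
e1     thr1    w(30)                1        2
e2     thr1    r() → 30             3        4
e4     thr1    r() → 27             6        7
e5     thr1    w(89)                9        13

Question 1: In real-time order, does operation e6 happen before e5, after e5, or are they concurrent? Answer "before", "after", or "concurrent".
Answer: concurrent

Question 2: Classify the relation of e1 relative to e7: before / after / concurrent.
Answer: before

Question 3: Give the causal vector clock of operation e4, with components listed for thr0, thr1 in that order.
Answer: (1, 3)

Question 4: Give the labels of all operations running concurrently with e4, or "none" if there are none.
Answer: e3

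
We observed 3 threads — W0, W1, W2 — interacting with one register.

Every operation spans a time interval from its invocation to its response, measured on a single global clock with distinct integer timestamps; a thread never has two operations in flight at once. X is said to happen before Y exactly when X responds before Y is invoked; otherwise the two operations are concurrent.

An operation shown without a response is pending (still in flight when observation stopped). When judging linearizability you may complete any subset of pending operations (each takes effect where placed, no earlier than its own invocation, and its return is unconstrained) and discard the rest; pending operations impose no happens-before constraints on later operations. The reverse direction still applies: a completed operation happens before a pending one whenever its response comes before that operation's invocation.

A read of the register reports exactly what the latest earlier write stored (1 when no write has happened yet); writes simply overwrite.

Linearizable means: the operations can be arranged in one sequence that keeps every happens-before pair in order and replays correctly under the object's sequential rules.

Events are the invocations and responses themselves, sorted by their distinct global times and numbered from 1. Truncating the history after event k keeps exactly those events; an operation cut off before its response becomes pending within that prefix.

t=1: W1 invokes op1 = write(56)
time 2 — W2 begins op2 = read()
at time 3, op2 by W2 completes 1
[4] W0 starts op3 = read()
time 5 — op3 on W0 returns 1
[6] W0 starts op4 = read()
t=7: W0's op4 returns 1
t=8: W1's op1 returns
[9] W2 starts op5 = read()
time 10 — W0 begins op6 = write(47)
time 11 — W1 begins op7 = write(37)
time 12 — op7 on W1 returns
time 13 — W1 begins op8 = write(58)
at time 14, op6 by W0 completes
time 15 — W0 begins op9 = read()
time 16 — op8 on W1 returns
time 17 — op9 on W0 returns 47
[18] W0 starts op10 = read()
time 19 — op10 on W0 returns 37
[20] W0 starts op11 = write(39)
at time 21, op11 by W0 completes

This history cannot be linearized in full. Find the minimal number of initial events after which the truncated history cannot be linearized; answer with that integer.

events 1..18 are linearizable; a witness order is op2, op3, op4, op1, op5, op7, op6, op9, op8:
1. op2 read() → 1, leaving value 1
2. op3 read() → 1, leaving value 1
3. op4 read() → 1, leaving value 1
4. op1 write(56), leaving value 56
5. op5 read() (pending, included), leaving value 56
6. op7 write(37), leaving value 37
7. op6 write(47), leaving value 47
8. op9 read() → 47, leaving value 47
9. op8 write(58), leaving value 58
once event 19 joins (op10's response, time 19), exhaustive search finds no witness
completion choices over the 1 pending operation (op5) were checked; none helps
e.g. op1, op2, op3, op4, op6, op7, op8, op9, op10 (pending dropped): illegal at step 2, since op2 read() → 1 cannot apply there
e.g. op1, op2, op3, op4, op6, op7, op9, op8, op10 (pending dropped): illegal at step 2, since op2 read() → 1 cannot apply there

19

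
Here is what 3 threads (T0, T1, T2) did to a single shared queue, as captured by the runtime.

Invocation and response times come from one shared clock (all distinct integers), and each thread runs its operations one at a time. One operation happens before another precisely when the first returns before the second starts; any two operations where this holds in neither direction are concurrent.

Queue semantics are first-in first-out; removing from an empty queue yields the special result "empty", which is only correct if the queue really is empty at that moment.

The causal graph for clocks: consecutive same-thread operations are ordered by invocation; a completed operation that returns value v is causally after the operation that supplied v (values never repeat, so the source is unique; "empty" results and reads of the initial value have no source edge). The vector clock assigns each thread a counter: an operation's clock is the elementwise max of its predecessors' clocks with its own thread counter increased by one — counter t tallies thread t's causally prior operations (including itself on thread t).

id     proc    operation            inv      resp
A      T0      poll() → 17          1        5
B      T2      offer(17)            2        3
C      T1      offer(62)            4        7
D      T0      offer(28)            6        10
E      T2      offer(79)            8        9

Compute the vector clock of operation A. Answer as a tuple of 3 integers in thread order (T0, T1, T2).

(1, 0, 1)

root op B, invoked 2: fresh clock plus T2's own tick → (0, 0, 1)
root op C, invoked 4: fresh clock plus T1's own tick → (0, 1, 0)
merge at E (invoked 8): VC(B)=(0, 0, 1), own-thread bump on T2 → (0, 0, 2)
merge at A (invoked 1): VC(B)=(0, 0, 1), own-thread bump on T0 → (1, 0, 1)
merge at D (invoked 6): VC(A)=(1, 0, 1), own-thread bump on T0 → (2, 0, 1)
target: VC(A) = (1, 0, 1)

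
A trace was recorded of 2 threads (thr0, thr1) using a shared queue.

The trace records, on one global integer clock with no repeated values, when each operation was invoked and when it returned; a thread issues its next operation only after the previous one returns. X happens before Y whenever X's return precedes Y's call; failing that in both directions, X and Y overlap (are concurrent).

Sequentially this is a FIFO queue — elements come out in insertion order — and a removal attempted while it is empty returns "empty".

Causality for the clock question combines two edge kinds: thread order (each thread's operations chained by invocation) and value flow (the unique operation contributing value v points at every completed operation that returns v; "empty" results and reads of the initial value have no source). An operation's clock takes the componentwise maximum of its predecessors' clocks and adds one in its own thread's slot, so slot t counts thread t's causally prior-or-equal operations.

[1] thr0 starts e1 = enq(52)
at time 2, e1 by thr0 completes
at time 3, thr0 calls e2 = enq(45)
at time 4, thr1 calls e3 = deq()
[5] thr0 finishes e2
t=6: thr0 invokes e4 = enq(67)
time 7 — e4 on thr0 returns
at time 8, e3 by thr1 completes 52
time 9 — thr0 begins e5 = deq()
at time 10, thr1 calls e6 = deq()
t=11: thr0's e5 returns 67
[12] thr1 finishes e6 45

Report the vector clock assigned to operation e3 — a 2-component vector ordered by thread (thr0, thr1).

no predecessors for e1 (invoked 1): thr0 increments from zero → (1, 0)
e3, invoked 4, takes VC(e1)=(1, 0) under max, adds 1 for thr1 → (1, 1)
e2, invoked 3, takes VC(e1)=(1, 0) under max, adds 1 for thr0 → (2, 0)
e4, invoked 6, takes VC(e2)=(2, 0) under max, adds 1 for thr0 → (3, 0)
e6, invoked 10, takes VC(e2)=(2, 0), VC(e3)=(1, 1) under max, adds 1 for thr1 → (2, 2)
e5, invoked 9, takes VC(e4)=(3, 0) under max, adds 1 for thr0 → (4, 0)
target: VC(e3) = (1, 1)

(1, 1)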